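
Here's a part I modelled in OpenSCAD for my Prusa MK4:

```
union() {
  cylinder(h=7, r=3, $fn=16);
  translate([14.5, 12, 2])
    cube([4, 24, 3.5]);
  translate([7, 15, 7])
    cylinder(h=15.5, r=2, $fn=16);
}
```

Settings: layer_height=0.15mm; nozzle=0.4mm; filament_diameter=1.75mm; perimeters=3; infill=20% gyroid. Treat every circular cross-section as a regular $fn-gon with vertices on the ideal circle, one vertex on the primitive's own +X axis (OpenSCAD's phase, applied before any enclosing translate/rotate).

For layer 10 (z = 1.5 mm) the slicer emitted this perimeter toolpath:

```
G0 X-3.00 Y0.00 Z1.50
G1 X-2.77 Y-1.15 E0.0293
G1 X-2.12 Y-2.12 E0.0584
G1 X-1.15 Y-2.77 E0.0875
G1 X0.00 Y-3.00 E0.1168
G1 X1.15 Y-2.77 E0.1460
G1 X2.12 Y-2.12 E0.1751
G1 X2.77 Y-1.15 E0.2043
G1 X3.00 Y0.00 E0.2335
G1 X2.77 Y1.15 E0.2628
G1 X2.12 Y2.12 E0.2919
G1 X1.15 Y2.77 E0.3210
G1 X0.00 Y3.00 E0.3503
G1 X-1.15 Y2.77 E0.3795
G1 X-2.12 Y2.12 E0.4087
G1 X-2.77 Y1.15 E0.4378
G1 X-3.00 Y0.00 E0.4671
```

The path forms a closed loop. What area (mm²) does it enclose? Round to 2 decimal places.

27.54 mm²

Apply the shoelace formula to the sequence of (X, Y) vertices; enclosed area = 27.54 mm².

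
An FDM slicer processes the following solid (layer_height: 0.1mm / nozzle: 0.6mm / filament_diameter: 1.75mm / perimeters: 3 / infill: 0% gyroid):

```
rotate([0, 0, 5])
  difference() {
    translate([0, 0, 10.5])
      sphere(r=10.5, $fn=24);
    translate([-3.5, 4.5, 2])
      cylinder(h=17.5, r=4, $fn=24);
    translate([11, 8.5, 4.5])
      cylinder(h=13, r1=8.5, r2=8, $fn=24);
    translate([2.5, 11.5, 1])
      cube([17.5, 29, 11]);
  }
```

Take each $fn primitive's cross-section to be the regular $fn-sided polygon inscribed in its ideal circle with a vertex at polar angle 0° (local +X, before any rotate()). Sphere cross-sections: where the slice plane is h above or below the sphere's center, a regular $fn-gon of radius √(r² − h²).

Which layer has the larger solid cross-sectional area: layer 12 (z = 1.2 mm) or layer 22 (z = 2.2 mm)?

layer 22 (z = 2.2 mm)

Layer 12 (z = 1.2): the r=10.5 sphere slices to a regular 24-gon of circumradius 4.874 (√(r²−h²) with h=9.3 from center) (area = (24/2)·4.874²·sin(360°/24) = 73.79 mm²); the cylinder at (-3.5, 4.5) does not reach this height (z outside [2, 19.5]); the cone at (11, 8.5) does not reach this height (z outside [4.5, 17.5]); the 17.5×29 cube at (2.5, 11.5) contributes its full rectangle (area 507.50 mm²); Subtracting the remaining from the first: starting from the r=10.5 sphere (73.79 mm²), the 17.5×29 cube at (2.5, 11.5) misses the remaining region (no effect) — area = 73.79 mm²; (whole slice rotated 5° about Z — lengths, areas and connectivity unchanged). So its area = 73.79 mm². Layer 22 (z = 2.2): the r=10.5 sphere contributes a regular 24-gon of circumradius √(10.5²−8.3²) = 6.431 (area = (24/2)·6.431²·sin(360°/24) = 128.46 mm²); the cylinder at (-3.5, 4.5): section is a regular 24-gon, circumradius r=4 (area = (24/2)·4.000²·sin(360°/24) = 49.69 mm²); the cone at (11, 8.5) is absent (z outside [4.5, 17.5]); the cube at (2.5, 11.5) is present — its section is the full 17.5×29 rectangle (area 507.50 mm²); Taking the first minus the rest: starting from the r=10.5 sphere (128.46 mm²), the r=4 cylinder at (-3.5, 4.5) partially overlaps it — only the 26.89 mm² overlap (of its 49.69 mm²) is removed, clipping the outline; the 17.5×29 cube at (2.5, 11.5) misses the remaining region (no effect) — area = 101.57 mm²; (rotated 5° about Z; rotation is an isometry so areas/perimeters/island counts are preserved). So its area = 101.57 mm². Layer 22 is larger (101.57 vs 73.79 mm²).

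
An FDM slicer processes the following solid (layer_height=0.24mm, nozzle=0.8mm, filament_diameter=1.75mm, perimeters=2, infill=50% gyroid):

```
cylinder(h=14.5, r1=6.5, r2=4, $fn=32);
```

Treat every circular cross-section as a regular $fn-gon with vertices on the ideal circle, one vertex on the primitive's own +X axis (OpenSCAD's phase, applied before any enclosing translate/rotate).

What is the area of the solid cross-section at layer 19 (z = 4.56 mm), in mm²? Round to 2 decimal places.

At z = 4.56 mm: the cone (r1=6.5→r2=4) has section circumradius 5.714 here — a regular 32-gon (area = (32/2)·5.714²·sin(360°/32) = 101.91 mm²). Overall, the cross-section is a single solid region. Net area = 101.91 mm².

101.91 mm²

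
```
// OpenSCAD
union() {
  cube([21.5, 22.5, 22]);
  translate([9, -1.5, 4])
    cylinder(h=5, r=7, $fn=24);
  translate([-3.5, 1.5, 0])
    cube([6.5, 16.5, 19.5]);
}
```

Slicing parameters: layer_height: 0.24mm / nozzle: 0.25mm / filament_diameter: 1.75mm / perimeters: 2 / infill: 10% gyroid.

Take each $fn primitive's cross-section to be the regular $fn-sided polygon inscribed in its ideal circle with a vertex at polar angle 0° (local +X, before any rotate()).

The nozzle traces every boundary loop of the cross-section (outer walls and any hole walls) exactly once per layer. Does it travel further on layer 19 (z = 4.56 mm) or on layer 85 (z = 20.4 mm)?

layer 19 (z = 4.56 mm)

Layer 19 (z = 4.56): the cube (footprint 21.5×22.5) is included at this height (perimeter 88.00 mm); the r=7 cylinder at (9, -1.5) contributes a regular 24-gon of circumradius 7 (perimeter = 2·24·7.000·sin(180°/24) = 43.86 mm); the cube at (-3.5, 1.5) is present — its section is the full 6.5×16.5 rectangle (perimeter 46.00 mm); Combining (union): the regions partially overlap (shared area 104.89 mm²), so the edge portions inside another operand are dropped and the merged outline is re-measured after clipping — boundary = 106.35 mm. So its perimeter = 106.35 mm. Layer 85 (z = 20.4): the 21.5×22.5 cube contributes its full rectangle (perimeter 88.00 mm); the cylinder at (9, -1.5) does not reach this height (z outside [4, 9]); the cube at (-3.5, 1.5) is not intersected at this z (z outside [0, 19.5]); Combining (union): only the 21.5×22.5 cube is present, so the union is just that shape — boundary = 88.00 mm. So its perimeter = 88.00 mm. Layer 19 is larger (106.35 vs 88.00 mm).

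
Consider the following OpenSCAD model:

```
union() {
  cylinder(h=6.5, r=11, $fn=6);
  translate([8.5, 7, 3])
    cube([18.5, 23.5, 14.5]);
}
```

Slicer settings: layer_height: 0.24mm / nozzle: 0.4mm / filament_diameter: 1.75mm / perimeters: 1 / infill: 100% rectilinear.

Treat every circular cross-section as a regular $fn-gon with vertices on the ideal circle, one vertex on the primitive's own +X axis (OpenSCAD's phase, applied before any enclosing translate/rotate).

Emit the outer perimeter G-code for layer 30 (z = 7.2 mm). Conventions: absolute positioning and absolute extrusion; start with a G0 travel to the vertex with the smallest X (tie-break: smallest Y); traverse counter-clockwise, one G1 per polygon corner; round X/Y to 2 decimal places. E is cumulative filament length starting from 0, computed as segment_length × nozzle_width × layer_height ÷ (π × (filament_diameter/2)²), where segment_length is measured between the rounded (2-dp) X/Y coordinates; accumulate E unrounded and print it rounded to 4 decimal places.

G0 X8.50 Y7.00 Z7.20
G1 X27.00 Y7.00 E0.7384
G1 X27.00 Y30.50 E1.6763
G1 X8.50 Y30.50 E2.4147
G1 X8.50 Y7.00 E3.3526

At z = 7.2 mm: the cylinder is absent (z outside [0, 6.5]); the 18.5×23.5 cube at (8.5, 7) contributes its full rectangle; Combining (union): only the 18.5×23.5 cube at (8.5, 7) is present, so the union is just that shape — 1 connected region. The outline is a single polygon with 4 vertices. Extrusion per mm of travel: 0.4 × 0.24 / (π × 0.875²) = 0.039912. Accumulating E over each segment gives final E = 3.3526.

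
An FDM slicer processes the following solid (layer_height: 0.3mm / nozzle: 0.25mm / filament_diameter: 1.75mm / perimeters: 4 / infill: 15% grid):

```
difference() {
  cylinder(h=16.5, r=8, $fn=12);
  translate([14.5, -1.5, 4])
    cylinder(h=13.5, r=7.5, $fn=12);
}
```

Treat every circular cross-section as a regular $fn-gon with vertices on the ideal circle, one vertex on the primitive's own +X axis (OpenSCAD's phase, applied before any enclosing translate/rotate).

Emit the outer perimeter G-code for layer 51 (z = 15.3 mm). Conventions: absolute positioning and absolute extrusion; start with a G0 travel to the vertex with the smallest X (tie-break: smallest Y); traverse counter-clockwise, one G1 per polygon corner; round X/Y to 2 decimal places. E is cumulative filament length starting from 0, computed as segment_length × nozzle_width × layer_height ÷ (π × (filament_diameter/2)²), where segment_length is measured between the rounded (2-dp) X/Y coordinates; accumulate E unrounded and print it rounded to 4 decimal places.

G0 X-8.00 Y0.00 Z15.30
G1 X-6.93 Y-4.00 E0.1291
G1 X-4.00 Y-6.93 E0.2583
G1 X0.00 Y-8.00 E0.3874
G1 X4.00 Y-6.93 E0.5165
G1 X6.93 Y-4.00 E0.6457
G1 X7.30 Y-2.62 E0.6903
G1 X7.00 Y-1.50 E0.7264
G1 X7.70 Y1.12 E0.8110
G1 X6.93 Y4.00 E0.9040
G1 X4.00 Y6.93 E1.0332
G1 X0.00 Y8.00 E1.1623
G1 X-4.00 Y6.93 E1.2914
G1 X-6.93 Y4.00 E1.4206
G1 X-8.00 Y0.00 E1.5497

At z = 15.3 mm: the cylinder: section is a regular 12-gon, circumradius r=8; the cylinder at (14.5, -1.5): section is a regular 12-gon, circumradius r=7.5; Subtracting the remaining from the first: starting from the r=8 cylinder, the r=7.5 cylinder at (14.5, -1.5) partially overlaps it — only the 1.56 mm² overlap (of its 168.75 mm²) is removed, clipping the outline — 1 connected region. The outline is a single polygon with 14 vertices. Extrusion per mm of travel: 0.25 × 0.3 / (π × 0.875²) = 0.031181. Accumulating E over each segment gives final E = 1.5497.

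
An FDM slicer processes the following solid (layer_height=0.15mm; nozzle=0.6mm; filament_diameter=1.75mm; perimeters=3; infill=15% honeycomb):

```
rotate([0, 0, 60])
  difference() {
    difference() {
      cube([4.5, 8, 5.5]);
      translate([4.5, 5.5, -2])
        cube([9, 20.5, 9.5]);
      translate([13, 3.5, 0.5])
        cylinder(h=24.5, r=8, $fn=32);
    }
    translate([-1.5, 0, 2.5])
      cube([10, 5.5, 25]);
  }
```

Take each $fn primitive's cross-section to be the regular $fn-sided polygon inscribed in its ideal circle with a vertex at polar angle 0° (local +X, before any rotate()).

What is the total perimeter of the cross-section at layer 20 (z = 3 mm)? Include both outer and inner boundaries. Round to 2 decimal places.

At z = 3 mm: the cube is present — its section is the full 4.5×8 rectangle (perimeter 25.00 mm); the cube at (4.5, 5.5) (footprint 9×20.5) is included at this height (perimeter 59.00 mm); the r=8 cylinder at (13, 3.5) contributes a regular 32-gon of circumradius 8 (perimeter = 2·32·8.000·sin(180°/32) = 50.18 mm); Subtracting the remaining from the first: starting from the 4.5×8 cube, the 9×20.5 cube at (4.5, 5.5) misses the remaining region (no effect); the r=8 cylinder at (13, 3.5) misses the remaining region (no effect) — boundary = 25.00 mm; the cube at (-1.5, 0) (footprint 10×5.5) is included at this height (perimeter 31.00 mm); Subtracting the remaining from the first: starting from the result so far, the 10×5.5 cube at (-1.5, 0) partially overlaps it — only the 24.75 mm² overlap (of its 55.00 mm²) is removed, clipping the outline — boundary = 14.00 mm; (whole slice rotated 60° about Z — lengths, areas and connectivity unchanged). Overall, the cross-section is a single solid region. Total boundary length (outer) = 14.00 mm.

14.00 mm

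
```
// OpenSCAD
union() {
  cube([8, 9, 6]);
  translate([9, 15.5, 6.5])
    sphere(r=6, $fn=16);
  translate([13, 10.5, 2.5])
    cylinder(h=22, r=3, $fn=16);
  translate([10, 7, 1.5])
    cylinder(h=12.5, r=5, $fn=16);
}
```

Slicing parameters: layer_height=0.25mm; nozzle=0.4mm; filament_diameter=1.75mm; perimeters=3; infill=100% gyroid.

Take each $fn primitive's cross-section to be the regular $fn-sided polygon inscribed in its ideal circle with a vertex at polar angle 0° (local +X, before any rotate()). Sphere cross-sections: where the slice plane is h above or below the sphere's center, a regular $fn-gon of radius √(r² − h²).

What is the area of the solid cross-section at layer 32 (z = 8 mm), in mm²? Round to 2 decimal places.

179.17 mm²

At z = 8 mm: the cube is not intersected at this z (z outside [0, 6]); the sphere at (9, 15.5): section is a regular 16-gon, circumradius = √(r²−h²) = √(6²−1.5²) = 5.809 (area = (16/2)·5.809²·sin(360°/16) = 103.32 mm²); the cylinder at (13, 10.5): section is a regular 16-gon, circumradius r=3 (area = (16/2)·3.000²·sin(360°/16) = 27.55 mm²); the r=5 cylinder at (10, 7) gives a regular 16-gon of circumradius 5 (constant along its height) (area = (16/2)·5.000²·sin(360°/16) = 76.54 mm²); Taking the union: the regions partially overlap — summed areas 207.41 mm² minus the doubly-counted overlap 28.25 mm² gives 179.17 mm² — area = 179.17 mm². Overall, the cross-section is a single solid region. Net area = 179.17 mm².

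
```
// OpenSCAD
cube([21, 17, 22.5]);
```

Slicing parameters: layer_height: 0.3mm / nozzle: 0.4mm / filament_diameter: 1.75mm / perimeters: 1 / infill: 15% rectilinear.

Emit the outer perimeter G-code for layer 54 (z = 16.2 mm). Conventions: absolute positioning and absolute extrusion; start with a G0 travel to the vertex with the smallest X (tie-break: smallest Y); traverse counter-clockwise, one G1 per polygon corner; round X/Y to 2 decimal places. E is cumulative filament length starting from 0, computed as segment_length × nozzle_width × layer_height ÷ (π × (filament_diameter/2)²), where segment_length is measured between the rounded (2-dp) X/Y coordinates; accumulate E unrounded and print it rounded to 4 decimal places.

At z = 16.2 mm: the cube (footprint 21×17) is included at this height. The outline is a single polygon with 4 vertices. Extrusion per mm of travel: 0.4 × 0.3 / (π × 0.875²) = 0.049890. Accumulating E over each segment gives final E = 3.7917.

G0 X0.00 Y0.00 Z16.20
G1 X21.00 Y0.00 E1.0477
G1 X21.00 Y17.00 E1.8958
G1 X0.00 Y17.00 E2.9435
G1 X0.00 Y0.00 E3.7917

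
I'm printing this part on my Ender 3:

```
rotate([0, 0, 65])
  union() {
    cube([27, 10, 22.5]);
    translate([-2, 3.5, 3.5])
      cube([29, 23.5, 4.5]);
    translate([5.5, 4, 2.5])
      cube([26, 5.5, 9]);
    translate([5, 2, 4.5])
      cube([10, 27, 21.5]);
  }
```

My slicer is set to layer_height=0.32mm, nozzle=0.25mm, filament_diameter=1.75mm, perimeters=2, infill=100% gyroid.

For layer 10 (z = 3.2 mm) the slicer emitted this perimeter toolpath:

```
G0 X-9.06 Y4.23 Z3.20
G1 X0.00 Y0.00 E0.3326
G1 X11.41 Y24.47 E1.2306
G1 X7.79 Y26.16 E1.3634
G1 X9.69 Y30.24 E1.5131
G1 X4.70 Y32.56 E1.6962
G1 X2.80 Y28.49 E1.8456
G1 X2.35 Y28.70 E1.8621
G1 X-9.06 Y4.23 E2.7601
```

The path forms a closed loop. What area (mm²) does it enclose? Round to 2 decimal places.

Apply the shoelace formula to the sequence of (X, Y) vertices; enclosed area = 294.71 mm².

294.71 mm²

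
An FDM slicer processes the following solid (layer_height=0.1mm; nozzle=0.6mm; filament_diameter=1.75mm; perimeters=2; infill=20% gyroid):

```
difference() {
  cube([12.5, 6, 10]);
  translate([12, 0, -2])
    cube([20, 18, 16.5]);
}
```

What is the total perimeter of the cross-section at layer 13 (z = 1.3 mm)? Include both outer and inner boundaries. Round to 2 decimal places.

At z = 1.3 mm: the cube is present — its section is the full 12.5×6 rectangle (perimeter 37.00 mm); the cube at (12, 0) (footprint 20×18) is included at this height (perimeter 76.00 mm); After the difference (first − rest): starting from the 12.5×6 cube, the 20×18 cube at (12, 0) partially overlaps it — only the 3.00 mm² overlap (of its 360.00 mm²) is removed, clipping the outline — boundary = 36.00 mm. Overall, the cross-section is a single solid region. Total boundary length (outer) = 36.00 mm.

36.00 mm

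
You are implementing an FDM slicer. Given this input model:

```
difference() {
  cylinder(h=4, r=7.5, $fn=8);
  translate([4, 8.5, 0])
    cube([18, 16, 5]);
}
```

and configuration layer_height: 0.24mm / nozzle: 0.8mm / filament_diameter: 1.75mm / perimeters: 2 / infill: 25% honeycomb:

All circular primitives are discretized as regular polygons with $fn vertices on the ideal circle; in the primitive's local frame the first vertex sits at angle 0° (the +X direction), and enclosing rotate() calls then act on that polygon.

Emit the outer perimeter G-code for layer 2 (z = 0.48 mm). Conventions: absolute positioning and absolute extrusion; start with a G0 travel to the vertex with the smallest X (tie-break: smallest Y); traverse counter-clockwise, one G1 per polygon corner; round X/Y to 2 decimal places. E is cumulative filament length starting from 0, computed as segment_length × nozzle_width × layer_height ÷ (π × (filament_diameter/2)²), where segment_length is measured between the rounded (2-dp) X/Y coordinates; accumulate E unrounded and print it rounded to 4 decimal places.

G0 X-7.50 Y0.00 Z0.48
G1 X-5.30 Y-5.30 E0.4581
G1 X0.00 Y-7.50 E0.9161
G1 X5.30 Y-5.30 E1.3742
G1 X7.50 Y0.00 E1.8323
G1 X5.30 Y5.30 E2.2903
G1 X0.00 Y7.50 E2.7484
G1 X-5.30 Y5.30 E3.2065
G1 X-7.50 Y0.00 E3.6646

At z = 0.48 mm: the r=7.5 cylinder contributes a regular 8-gon of circumradius 7.5; the cube at (4, 8.5) is present — its section is the full 18×16 rectangle; Taking the first minus the rest: starting from the r=7.5 cylinder, the 18×16 cube at (4, 8.5) misses the remaining region (no effect) — 1 connected region. The outline is a single polygon with 8 vertices. Extrusion per mm of travel: 0.8 × 0.24 / (π × 0.875²) = 0.079824. Accumulating E over each segment gives final E = 3.6646.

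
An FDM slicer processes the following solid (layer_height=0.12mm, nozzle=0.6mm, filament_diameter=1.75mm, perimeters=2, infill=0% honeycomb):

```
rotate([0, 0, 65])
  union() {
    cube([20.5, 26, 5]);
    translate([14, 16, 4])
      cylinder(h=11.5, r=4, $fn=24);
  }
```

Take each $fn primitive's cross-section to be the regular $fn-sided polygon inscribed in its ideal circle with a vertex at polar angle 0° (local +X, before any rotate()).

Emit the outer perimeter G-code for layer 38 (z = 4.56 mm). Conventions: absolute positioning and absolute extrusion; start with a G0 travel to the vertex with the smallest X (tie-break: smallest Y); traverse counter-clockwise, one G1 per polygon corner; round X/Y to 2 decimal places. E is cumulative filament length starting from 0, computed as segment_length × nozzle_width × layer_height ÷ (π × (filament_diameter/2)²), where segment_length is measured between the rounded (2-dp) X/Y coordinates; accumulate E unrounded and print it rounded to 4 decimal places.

G0 X-23.56 Y10.99 Z4.56
G1 X0.00 Y0.00 E0.7782
G1 X8.66 Y18.58 E1.3918
G1 X-14.90 Y29.57 E2.1700
G1 X-23.56 Y10.99 E2.7836

At z = 4.56 mm: the 20.5×26 cube contributes its full rectangle; the r=4 cylinder at (14, 16) gives a regular 24-gon of circumradius 4 (constant along its height); Combining (union): the r=4 cylinder at (14, 16) lies entirely inside the 20.5×26 cube, so the union is just the 20.5×26 cube — 1 connected region; (whole slice rotated 65° about Z — lengths, areas and connectivity unchanged). The outline is a single polygon with 4 vertices. Extrusion per mm of travel: 0.6 × 0.12 / (π × 0.875²) = 0.029934. Accumulating E over each segment gives final E = 2.7836.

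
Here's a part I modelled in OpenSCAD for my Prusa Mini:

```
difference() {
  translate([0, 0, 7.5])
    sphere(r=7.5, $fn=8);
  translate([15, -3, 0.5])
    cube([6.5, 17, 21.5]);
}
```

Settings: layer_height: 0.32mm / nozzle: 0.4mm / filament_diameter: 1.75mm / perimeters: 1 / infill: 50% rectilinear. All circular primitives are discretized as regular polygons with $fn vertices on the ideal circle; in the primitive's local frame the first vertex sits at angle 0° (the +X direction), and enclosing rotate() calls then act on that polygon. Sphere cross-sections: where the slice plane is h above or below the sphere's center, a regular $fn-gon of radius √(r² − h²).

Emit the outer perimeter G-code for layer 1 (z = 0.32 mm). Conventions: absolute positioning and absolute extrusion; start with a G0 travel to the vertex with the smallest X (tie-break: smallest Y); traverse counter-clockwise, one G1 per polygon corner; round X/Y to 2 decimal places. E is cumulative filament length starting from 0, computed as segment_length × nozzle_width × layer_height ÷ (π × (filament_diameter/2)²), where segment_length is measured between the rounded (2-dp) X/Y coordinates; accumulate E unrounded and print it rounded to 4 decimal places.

G0 X-2.17 Y0.00 Z0.32
G1 X-1.53 Y-1.53 E0.0883
G1 X0.00 Y-2.17 E0.1765
G1 X1.53 Y-1.53 E0.2648
G1 X2.17 Y0.00 E0.3530
G1 X1.53 Y1.53 E0.4413
G1 X0.00 Y2.17 E0.5295
G1 X-1.53 Y1.53 E0.6178
G1 X-2.17 Y0.00 E0.7061

At z = 0.32 mm: the r=7.5 sphere slices to a regular 8-gon of circumradius 2.167 (√(r²−h²) with h=7.18 from center); the cube at (15, -3) is not intersected at this z (z outside [0.5, 22]); Subtracting the remaining from the first: none of the subtracted shapes is present at this height, so the r=7.5 sphere is unchanged — 1 connected region. The outline is a single polygon with 8 vertices. Extrusion per mm of travel: 0.4 × 0.32 / (π × 0.875²) = 0.053216. Accumulating E over each segment gives final E = 0.7061.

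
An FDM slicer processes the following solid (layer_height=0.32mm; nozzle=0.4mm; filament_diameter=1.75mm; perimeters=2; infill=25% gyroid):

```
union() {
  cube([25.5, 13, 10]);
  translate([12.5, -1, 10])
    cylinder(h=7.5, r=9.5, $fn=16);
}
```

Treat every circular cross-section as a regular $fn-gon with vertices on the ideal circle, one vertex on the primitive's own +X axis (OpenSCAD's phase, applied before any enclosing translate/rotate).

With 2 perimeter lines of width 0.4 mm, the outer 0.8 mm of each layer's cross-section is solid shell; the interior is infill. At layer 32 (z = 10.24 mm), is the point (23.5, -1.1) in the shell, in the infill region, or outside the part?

outside

At z = 10.24 mm: the cube does not reach this height (z outside [0, 10]); the r=9.5 cylinder at (12.5, -1) gives a regular 16-gon of circumradius 9.5 (constant along its height); Merging all regions: only the r=9.5 cylinder at (12.5, -1) is present, so the union is just that shape — 1 connected region. Overall, the cross-section is a single solid region. The nearest boundary edge runs (22.00, -1.00)→(21.28, 2.64); distance from the point to it = 1.50 mm. The point is not inside any of the regions above, so it lies outside the cross-section (1.50 mm from the nearest boundary).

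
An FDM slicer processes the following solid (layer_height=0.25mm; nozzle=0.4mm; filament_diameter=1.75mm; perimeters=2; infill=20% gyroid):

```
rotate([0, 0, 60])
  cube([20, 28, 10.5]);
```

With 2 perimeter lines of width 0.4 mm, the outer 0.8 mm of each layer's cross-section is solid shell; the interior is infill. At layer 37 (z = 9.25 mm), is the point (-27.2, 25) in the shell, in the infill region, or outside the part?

At z = 9.25 mm: the cube is present — its section is the full 20×28 rectangle; (rotated 60° about Z; rotation is an isometry so areas/perimeters/island counts are preserved). Overall, the cross-section is a single solid region. Undo the 60° rotation: the query point maps to (8.051, 36.056) in the un-rotated model frame. The nearest boundary edge runs (20.00, 28.00)→(0.00, 28.00); distance from the point to it = 8.06 mm. The point is not inside any of the regions above, so it lies outside the cross-section (8.06 mm from the nearest boundary).

outside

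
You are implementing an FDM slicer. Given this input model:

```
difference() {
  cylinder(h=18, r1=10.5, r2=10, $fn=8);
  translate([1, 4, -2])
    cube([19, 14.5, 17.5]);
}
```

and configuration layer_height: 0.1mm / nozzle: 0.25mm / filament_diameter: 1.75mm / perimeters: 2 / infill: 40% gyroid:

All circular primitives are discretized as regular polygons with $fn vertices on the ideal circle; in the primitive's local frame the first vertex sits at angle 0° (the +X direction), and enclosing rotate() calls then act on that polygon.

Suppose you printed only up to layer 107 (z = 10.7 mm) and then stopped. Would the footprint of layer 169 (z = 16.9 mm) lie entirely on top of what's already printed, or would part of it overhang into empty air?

part overhangs

Compare the two slices. At z = 10.7: the cone: at t=0.594 of its height the radius interpolates to r₁+(r₂−r₁)t = 10.203, giving a regular 8-gon of that circumradius (area = (8/2)·10.203²·sin(360°/8) = 294.43 mm²); the cube at (1, 4) is present — its section is the full 19×14.5 rectangle (area 275.50 mm²); Taking the first minus the rest: starting from the cone (294.43 mm²), the 19×14.5 cube at (1, 4) partially overlaps it — only the 30.11 mm² overlap (of its 275.50 mm²) is removed, clipping the outline — area = 264.32 mm². At z = 16.9: the cone contributes a regular 8-gon of circumradius 10.031 (interpolated between r1=10.5 and r2=10 at t=0.939) (area = (8/2)·10.031²·sin(360°/8) = 284.57 mm²); the cube at (1, 4) is absent (z outside [-2, 15.5]); Taking the first minus the rest: none of the subtracted shapes is present at this height, so the cone is unchanged — area = 284.57 mm². Checking containment: at z = 16.9 the cross-section extends beyond the z = 10.7 cross-section by about 28.51 mm².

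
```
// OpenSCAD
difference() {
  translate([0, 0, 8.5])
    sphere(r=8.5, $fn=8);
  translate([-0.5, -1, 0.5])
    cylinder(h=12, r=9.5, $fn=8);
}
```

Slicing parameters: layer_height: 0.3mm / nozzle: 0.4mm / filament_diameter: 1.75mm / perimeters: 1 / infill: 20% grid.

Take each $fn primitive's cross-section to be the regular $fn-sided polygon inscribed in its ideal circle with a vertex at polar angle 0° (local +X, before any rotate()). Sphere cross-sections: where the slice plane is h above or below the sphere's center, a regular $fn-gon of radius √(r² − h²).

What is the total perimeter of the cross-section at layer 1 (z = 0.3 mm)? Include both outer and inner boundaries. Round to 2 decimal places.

13.70 mm

At z = 0.3 mm: the r=8.5 sphere slices to a regular 8-gon of circumradius 2.238 (√(r²−h²) with h=8.2 from center) (perimeter = 2·8·2.238·sin(180°/8) = 13.70 mm); the cylinder at (-0.5, -1) is absent (z outside [0.5, 12.5]); Taking the first minus the rest: none of the subtracted shapes is present at this height, so the r=8.5 sphere is unchanged — boundary = 13.70 mm. Overall, the cross-section is a single solid region. Total boundary length (outer) = 13.70 mm.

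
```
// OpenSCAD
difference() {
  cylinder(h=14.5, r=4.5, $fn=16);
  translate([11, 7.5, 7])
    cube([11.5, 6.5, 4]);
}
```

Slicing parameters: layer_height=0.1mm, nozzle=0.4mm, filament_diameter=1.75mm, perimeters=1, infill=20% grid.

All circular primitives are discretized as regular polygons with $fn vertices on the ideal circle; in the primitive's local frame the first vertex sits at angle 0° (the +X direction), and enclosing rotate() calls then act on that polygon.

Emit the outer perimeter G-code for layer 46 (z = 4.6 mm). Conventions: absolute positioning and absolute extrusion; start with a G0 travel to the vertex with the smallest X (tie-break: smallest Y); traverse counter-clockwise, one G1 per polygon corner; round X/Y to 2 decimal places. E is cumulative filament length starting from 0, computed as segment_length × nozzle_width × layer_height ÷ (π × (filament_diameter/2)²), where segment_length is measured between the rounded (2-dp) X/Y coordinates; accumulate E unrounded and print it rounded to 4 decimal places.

At z = 4.6 mm: the r=4.5 cylinder gives a regular 16-gon of circumradius 4.5 (constant along its height); the cube at (11, 7.5) is absent (z outside [7, 11]); After the difference (first − rest): none of the subtracted shapes is present at this height, so the r=4.5 cylinder is unchanged — 1 connected region. The outline is a single polygon with 16 vertices. Extrusion per mm of travel: 0.4 × 0.1 / (π × 0.875²) = 0.016630. Accumulating E over each segment gives final E = 0.4672.

G0 X-4.50 Y0.00 Z4.60
G1 X-4.16 Y-1.72 E0.0292
G1 X-3.18 Y-3.18 E0.0584
G1 X-1.72 Y-4.16 E0.0876
G1 X0.00 Y-4.50 E0.1168
G1 X1.72 Y-4.16 E0.1460
G1 X3.18 Y-3.18 E0.1752
G1 X4.16 Y-1.72 E0.2044
G1 X4.50 Y0.00 E0.2336
G1 X4.16 Y1.72 E0.2628
G1 X3.18 Y3.18 E0.2920
G1 X1.72 Y4.16 E0.3212
G1 X0.00 Y4.50 E0.3504
G1 X-1.72 Y4.16 E0.3796
G1 X-3.18 Y3.18 E0.4088
G1 X-4.16 Y1.72 E0.4380
G1 X-4.50 Y0.00 E0.4672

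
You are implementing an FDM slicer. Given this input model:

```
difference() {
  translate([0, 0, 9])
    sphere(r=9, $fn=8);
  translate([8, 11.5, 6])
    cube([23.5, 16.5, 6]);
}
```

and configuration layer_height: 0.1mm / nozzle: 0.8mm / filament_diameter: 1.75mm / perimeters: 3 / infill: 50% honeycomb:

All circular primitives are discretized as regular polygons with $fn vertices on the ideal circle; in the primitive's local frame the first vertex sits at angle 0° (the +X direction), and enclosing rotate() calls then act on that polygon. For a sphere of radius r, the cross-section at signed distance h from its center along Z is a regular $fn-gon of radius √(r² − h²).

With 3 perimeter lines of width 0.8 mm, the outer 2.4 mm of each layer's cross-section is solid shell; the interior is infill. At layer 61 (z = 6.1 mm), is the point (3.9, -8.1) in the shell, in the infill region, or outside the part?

outside

At z = 6.1 mm: the r=9 sphere contributes a regular 8-gon of circumradius √(9²−2.9²) = 8.520; the 23.5×16.5 cube at (8, 11.5) contributes its full rectangle; After the difference (first − rest): starting from the r=9 sphere, the 23.5×16.5 cube at (8, 11.5) misses the remaining region (no effect) — 1 connected region. Overall, the cross-section is a single solid region. The nearest boundary edge runs (6.02, -6.02)→(-0.00, -8.52); distance from the point to it = 1.10 mm. The point is not inside any of the regions above, so it lies outside the cross-section (1.10 mm from the nearest boundary).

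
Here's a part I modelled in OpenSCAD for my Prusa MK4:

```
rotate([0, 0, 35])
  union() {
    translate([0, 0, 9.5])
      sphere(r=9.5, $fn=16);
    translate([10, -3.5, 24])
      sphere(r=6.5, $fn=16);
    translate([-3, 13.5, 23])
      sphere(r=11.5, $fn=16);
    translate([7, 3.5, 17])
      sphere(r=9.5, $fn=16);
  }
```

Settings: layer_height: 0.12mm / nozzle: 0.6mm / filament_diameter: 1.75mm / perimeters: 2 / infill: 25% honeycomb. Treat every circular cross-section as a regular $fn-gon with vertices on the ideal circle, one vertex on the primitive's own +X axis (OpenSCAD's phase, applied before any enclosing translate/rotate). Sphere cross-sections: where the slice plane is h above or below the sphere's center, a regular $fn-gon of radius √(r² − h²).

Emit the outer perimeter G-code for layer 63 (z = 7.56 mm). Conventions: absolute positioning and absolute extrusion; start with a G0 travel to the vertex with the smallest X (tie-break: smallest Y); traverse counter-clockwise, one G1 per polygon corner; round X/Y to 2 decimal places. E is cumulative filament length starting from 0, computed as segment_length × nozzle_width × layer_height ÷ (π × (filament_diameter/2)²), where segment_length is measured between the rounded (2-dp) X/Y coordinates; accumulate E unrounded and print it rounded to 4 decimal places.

At z = 7.56 mm: the r=9.5 sphere slices to a regular 16-gon of circumradius 9.300 (√(r²−h²) with h=1.94 from center); the sphere at (10, -3.5) does not reach this height (|z−center|=16.440 > r=6.5); the sphere at (-3, 13.5) is not intersected at this z (|z−center|=15.440 > r=11.5); the r=9.5 sphere at (7, 3.5) slices to a regular 16-gon of circumradius 1.066 (√(r²−h²) with h=9.44 from center); Combining (union): the r=9.5 sphere at (7, 3.5) lies entirely inside the r=9.5 sphere, so the union is just the r=9.5 sphere — 1 connected region; (rotated 35° about Z; rotation is an isometry so areas/perimeters/island counts are preserved). The outline is a single polygon with 16 vertices. Extrusion per mm of travel: 0.6 × 0.12 / (π × 0.875²) = 0.029934. Accumulating E over each segment gives final E = 1.7378.

G0 X-9.16 Y1.61 Z7.56
G1 X-9.08 Y-2.01 E0.1084
G1 X-7.62 Y-5.33 E0.2170
G1 X-5.00 Y-7.84 E0.3256
G1 X-1.61 Y-9.16 E0.4345
G1 X2.01 Y-9.08 E0.5429
G1 X5.33 Y-7.62 E0.6514
G1 X7.84 Y-5.00 E0.7600
G1 X9.16 Y-1.61 E0.8689
G1 X9.08 Y2.01 E0.9773
G1 X7.62 Y5.33 E1.0859
G1 X5.00 Y7.84 E1.1945
G1 X1.61 Y9.16 E1.3034
G1 X-2.01 Y9.08 E1.4118
G1 X-5.33 Y7.62 E1.5203
G1 X-7.84 Y5.00 E1.6290
G1 X-9.16 Y1.61 E1.7378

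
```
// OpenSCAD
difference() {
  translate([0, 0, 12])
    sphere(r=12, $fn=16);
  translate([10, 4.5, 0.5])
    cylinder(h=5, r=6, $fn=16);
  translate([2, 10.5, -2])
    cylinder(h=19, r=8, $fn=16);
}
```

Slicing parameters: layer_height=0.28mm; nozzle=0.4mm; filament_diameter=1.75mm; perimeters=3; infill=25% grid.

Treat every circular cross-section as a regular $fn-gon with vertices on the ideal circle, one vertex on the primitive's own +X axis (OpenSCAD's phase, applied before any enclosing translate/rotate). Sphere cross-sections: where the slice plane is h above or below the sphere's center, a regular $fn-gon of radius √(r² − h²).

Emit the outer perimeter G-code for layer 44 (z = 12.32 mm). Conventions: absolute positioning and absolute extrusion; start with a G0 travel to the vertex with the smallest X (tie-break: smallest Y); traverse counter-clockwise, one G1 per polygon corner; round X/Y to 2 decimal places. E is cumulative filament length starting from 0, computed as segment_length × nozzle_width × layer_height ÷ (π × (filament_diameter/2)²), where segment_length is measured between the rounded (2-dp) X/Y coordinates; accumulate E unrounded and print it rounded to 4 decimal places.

At z = 12.32 mm: the r=12 sphere contributes a regular 16-gon of circumradius √(12²−0.32²) = 11.996; the cylinder at (10, 4.5) is not intersected at this z (z outside [0.5, 5.5]); the r=8 cylinder at (2, 10.5) gives a regular 16-gon of circumradius 8 (constant along its height); Subtracting the remaining from the first: starting from the r=12 sphere, the r=8 cylinder at (2, 10.5) partially overlaps it — only the 101.52 mm² overlap (of its 195.93 mm²) is removed, clipping the outline — 1 connected region. The outline is a single polygon with 20 vertices. Extrusion per mm of travel: 0.4 × 0.28 / (π × 0.875²) = 0.046564. Accumulating E over each segment gives final E = 3.6836.

G0 X-12.00 Y0.00 Z12.32
G1 X-11.08 Y-4.59 E0.2180
G1 X-8.48 Y-8.48 E0.4358
G1 X-4.59 Y-11.08 E0.6537
G1 X0.00 Y-12.00 E0.8717
G1 X4.59 Y-11.08 E1.0897
G1 X8.48 Y-8.48 E1.3075
G1 X11.08 Y-4.59 E1.5254
G1 X12.00 Y0.00 E1.7434
G1 X11.08 Y4.59 E1.9614
G1 X9.29 Y7.28 E2.1118
G1 X7.66 Y4.84 E2.2485
G1 X5.06 Y3.11 E2.3939
G1 X2.00 Y2.50 E2.5392
G1 X-1.06 Y3.11 E2.6845
G1 X-3.66 Y4.84 E2.8299
G1 X-5.39 Y7.44 E2.9753
G1 X-5.94 Y10.18 E3.1054
G1 X-8.48 Y8.48 E3.2478
G1 X-11.08 Y4.59 E3.4656
G1 X-12.00 Y0.00 E3.6836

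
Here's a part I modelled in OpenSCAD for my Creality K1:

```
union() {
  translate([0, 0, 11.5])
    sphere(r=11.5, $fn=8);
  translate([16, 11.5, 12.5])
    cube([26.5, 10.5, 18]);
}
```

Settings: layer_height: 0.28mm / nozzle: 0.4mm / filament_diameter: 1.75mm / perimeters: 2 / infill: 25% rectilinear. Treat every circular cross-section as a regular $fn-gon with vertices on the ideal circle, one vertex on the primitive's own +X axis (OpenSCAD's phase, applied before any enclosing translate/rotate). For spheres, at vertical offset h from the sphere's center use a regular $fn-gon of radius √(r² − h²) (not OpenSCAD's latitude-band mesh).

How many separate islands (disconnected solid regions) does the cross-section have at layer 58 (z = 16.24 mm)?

At z = 16.24 mm: the r=11.5 sphere contributes a regular 8-gon of circumradius √(11.5²−4.74²) = 10.478; the 26.5×10.5 cube at (16, 11.5) contributes its full rectangle; Combining (union): the 2 present regions are separate (no shared area or edge), so areas and boundary lengths simply add and each stays a separate island — 2 connected regions. Overall, the cross-section has 2 separate islands. Island count = 2.

2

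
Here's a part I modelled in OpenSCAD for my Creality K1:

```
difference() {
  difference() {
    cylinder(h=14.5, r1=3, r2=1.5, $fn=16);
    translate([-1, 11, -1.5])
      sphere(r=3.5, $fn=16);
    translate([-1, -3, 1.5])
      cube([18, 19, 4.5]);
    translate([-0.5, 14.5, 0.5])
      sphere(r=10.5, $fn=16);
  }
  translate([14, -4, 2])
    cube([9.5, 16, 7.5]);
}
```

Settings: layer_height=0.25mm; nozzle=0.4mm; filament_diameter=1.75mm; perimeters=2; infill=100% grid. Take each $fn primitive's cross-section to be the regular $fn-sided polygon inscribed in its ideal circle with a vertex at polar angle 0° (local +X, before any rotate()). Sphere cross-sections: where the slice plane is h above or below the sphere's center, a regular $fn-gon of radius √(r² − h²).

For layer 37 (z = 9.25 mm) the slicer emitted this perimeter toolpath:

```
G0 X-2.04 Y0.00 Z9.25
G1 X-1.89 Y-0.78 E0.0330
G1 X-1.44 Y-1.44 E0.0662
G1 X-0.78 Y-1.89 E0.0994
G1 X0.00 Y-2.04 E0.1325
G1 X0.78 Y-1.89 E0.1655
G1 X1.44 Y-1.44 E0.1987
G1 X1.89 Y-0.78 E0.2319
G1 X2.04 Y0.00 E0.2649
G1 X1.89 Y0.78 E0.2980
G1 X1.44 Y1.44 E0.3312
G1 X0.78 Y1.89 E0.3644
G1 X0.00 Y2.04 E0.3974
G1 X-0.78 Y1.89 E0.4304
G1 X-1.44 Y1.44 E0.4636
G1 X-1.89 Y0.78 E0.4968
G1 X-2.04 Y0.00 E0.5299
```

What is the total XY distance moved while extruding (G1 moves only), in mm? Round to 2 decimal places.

12.74 mm

Sum the Euclidean lengths of each G1 segment: total = 12.74 mm.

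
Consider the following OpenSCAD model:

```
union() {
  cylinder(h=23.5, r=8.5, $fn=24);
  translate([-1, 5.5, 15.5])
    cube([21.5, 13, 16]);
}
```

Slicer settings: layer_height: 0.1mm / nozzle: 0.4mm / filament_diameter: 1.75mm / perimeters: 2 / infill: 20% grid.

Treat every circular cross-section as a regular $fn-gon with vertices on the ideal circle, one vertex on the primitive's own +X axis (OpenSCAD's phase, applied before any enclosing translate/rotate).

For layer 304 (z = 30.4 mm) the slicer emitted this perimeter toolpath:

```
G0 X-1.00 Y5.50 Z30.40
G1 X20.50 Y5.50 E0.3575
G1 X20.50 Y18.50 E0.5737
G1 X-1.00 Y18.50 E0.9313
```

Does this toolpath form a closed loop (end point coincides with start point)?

no

Start point (G0): (-1.00, 5.50). End point (last G1): the path does not return to the start — open.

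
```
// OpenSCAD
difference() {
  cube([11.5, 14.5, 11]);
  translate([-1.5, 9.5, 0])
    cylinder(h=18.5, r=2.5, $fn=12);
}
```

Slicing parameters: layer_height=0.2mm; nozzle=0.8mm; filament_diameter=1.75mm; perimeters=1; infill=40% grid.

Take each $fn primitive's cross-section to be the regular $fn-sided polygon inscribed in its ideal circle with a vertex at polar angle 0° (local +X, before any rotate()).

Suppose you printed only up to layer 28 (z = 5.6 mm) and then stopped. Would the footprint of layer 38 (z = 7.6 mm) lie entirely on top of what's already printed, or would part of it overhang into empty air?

entirely on top

Compare the two slices. At z = 5.6: the cube is present — its section is the full 11.5×14.5 rectangle (area 166.75 mm²); the cylinder at (-1.5, 9.5): section is a regular 12-gon, circumradius r=2.5 (area = (12/2)·2.500²·sin(360°/12) = 18.75 mm²); After the difference (first − rest): starting from the 11.5×14.5 cube (166.75 mm²), the r=2.5 cylinder at (-1.5, 9.5) partially overlaps it — only the 2.52 mm² overlap (of its 18.75 mm²) is removed, clipping the outline — area = 164.23 mm². At z = 7.6: the 11.5×14.5 cube contributes its full rectangle (area 166.75 mm²); the r=2.5 cylinder at (-1.5, 9.5) gives a regular 12-gon of circumradius 2.5 (constant along its height) (area = (12/2)·2.500²·sin(360°/12) = 18.75 mm²); After the difference (first − rest): starting from the 11.5×14.5 cube (166.75 mm²), the r=2.5 cylinder at (-1.5, 9.5) partially overlaps it — only the 2.52 mm² overlap (of its 18.75 mm²) is removed, clipping the outline — area = 164.23 mm². Checking containment: the cross-section at z = 7.6 is a subset of the cross-section at z = 5.6.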